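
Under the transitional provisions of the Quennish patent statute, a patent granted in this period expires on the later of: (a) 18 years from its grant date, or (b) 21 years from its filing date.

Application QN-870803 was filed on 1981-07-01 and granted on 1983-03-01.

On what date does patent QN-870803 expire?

2002-07-01

(a) grant + 18 years → 1 March 2001.
(b) filing + 21 years → 1 July 2002.
Later of the two: 1 July 2002.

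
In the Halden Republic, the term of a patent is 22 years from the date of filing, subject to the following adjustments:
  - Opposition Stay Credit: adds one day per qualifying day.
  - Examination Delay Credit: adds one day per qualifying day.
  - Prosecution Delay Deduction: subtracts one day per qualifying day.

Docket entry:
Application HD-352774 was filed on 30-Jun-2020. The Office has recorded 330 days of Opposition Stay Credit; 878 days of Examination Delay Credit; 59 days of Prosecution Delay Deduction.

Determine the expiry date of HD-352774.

Base term: filing date + 22 years → 30 June 2042.
Opposition Stay Credit: +330 days → 26 May 2043.
Examination Delay Credit: +878 days → 20 October 2045.
Prosecution Delay Deduction: −59 days → 22 August 2045.

2045-08-22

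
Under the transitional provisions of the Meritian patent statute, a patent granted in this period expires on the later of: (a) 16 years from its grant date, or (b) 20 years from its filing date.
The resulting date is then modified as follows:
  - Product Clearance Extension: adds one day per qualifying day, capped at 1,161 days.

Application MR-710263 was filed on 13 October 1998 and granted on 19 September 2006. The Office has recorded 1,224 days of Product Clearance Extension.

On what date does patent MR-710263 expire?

November 23, 2025

(a) grant + 16 years → 19 September 2022.
(b) filing + 20 years → 13 October 2018.
Later of the two: 19 September 2022.
Product Clearance Extension: 1224 days claimed exceeds the 1161-day cap, so +1161 days → 23 November 2025.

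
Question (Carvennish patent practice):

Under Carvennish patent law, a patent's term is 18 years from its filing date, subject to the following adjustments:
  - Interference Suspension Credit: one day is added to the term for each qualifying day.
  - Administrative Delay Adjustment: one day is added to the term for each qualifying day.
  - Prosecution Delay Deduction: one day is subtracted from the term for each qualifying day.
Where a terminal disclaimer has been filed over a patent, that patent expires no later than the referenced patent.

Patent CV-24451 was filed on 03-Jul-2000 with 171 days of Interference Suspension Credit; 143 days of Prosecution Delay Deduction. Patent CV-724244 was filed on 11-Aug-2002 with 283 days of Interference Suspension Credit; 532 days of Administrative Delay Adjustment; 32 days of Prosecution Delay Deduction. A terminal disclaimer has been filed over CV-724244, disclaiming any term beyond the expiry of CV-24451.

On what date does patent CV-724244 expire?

July 31, 2018

Natural term of CV-724244:
  Base: filing + 18 years → 11 August 2020.
  Interference Suspension Credit: +283 days → 21 May 2021.
  Administrative Delay Adjustment: +532 days → 4 November 2022.
  Prosecution Delay Deduction: −32 days → 3 October 2022.
Expiry of referenced patent CV-24451:
  Base: filing + 18 years → 3 July 2018.
  Interference Suspension Credit: +171 days → 21 December 2018.
  Prosecution Delay Deduction: −143 days → 31 July 2018.
Terminal disclaimer: CV-724244 expires on the earlier of 3 October 2022 and 31 July 2018.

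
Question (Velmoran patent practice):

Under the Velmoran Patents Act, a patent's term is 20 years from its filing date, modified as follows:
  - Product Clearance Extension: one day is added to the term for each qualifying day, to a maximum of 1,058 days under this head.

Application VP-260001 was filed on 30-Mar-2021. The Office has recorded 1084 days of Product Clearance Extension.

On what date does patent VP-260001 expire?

2044-02-21

Base term: filing date + 20 years → 30 March 2041.
Product Clearance Extension: 1084 days claimed exceeds the 1058-day cap, so +1058 days → 21 February 2044.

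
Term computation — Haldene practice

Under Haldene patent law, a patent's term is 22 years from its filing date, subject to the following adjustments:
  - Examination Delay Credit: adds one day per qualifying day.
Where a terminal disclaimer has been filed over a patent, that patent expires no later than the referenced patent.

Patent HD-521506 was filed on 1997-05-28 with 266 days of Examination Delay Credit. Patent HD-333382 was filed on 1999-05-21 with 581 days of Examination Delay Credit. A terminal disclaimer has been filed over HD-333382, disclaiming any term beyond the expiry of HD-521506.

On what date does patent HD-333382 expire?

Natural term of HD-333382:
  Base: filing + 22 years → 21 May 2021.
  Examination Delay Credit: +581 days → 23 December 2022.
Expiry of referenced patent HD-521506:
  Base: filing + 22 years → 28 May 2019.
  Examination Delay Credit: +266 days → 18 February 2020.
Terminal disclaimer: HD-333382 expires on the earlier of 23 December 2022 and 18 February 2020.

February 18, 2020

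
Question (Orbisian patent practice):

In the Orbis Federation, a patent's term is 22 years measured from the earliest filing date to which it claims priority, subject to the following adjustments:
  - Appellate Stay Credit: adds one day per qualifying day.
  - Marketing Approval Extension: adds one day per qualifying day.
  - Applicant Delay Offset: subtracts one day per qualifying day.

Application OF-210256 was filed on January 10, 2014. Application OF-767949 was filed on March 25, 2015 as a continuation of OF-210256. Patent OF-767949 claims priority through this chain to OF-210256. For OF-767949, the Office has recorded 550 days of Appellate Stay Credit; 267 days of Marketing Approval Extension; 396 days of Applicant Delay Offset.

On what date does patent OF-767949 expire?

Earliest priority filing: 10 January 2014.
Base term: 10 January 2014 + 22 years → 10 January 2036.
Appellate Stay Credit: +550 days → 13 July 2037.
Marketing Approval Extension: +267 days → 6 April 2038.
Applicant Delay Offset: −396 days → 6 March 2037.

March 6, 2037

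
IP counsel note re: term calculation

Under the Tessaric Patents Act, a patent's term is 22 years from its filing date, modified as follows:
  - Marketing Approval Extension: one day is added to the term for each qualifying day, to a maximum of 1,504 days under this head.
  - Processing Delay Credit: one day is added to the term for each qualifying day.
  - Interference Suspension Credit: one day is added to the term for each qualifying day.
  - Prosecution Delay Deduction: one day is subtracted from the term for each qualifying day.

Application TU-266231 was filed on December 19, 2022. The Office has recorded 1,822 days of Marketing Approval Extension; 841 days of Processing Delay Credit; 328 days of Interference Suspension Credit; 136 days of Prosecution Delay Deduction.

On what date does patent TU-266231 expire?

Base term: filing date + 22 years → 19 December 2044.
Marketing Approval Extension: 1822 days claimed exceeds the 1504-day cap, so +1504 days → 31 January 2049.
Processing Delay Credit: +841 days → 22 May 2051.
Interference Suspension Credit: +328 days → 14 April 2052.
Prosecution Delay Deduction: −136 days → 30 November 2051.

November 30, 2051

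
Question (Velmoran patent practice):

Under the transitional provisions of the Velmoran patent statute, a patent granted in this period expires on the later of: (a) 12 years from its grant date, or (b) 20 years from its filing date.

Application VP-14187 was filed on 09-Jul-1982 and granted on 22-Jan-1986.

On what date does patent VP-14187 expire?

2002-07-09

(a) grant + 12 years → 22 January 1998.
(b) filing + 20 years → 9 July 2002.
Later of the two: 9 July 2002.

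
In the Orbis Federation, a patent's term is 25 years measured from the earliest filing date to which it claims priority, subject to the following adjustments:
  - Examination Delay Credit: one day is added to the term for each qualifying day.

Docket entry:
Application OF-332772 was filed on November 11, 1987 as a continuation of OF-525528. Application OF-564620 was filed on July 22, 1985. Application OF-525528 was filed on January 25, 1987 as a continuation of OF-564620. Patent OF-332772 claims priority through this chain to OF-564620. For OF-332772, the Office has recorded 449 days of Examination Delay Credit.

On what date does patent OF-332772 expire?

Earliest priority filing: 22 July 1985.
Base term: 22 July 1985 + 25 years → 22 July 2010.
Examination Delay Credit: +449 days → 14 October 2011.

October 14, 2011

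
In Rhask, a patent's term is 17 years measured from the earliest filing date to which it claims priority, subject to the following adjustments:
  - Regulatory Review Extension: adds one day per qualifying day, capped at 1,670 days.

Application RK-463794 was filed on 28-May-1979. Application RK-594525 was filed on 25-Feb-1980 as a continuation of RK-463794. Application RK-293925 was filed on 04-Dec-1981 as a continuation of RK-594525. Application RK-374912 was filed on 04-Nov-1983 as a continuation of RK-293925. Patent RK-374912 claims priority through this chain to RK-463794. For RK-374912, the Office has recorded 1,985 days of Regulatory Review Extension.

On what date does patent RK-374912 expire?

December 23, 2000

Earliest priority filing: 28 May 1979.
Base term: 28 May 1979 + 17 years → 28 May 1996.
Regulatory Review Extension: 1985 days claimed exceeds the 1670-day cap, so +1670 days → 23 December 2000.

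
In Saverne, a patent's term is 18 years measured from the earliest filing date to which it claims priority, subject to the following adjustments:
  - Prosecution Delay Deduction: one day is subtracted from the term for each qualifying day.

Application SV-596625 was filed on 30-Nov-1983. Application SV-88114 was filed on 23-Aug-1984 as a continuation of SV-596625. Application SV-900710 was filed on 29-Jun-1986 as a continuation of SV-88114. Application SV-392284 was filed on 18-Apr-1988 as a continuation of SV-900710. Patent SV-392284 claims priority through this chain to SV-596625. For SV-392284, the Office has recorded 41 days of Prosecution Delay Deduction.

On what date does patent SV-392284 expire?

2001-10-20

Earliest priority filing: 30 November 1983.
Base term: 30 November 1983 + 18 years → 30 November 2001.
Prosecution Delay Deduction: −41 days → 20 October 2001.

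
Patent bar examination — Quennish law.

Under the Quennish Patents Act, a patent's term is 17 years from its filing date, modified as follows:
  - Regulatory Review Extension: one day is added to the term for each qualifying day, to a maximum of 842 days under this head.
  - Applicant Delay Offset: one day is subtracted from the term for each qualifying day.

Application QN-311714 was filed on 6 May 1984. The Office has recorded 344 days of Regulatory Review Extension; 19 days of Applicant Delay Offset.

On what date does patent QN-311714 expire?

2002-03-27

Base term: filing date + 17 years → 6 May 2001.
Regulatory Review Extension: 344 days (within the 842-day cap) → +344 days → 15 April 2002.
Applicant Delay Offset: −19 days → 27 March 2002.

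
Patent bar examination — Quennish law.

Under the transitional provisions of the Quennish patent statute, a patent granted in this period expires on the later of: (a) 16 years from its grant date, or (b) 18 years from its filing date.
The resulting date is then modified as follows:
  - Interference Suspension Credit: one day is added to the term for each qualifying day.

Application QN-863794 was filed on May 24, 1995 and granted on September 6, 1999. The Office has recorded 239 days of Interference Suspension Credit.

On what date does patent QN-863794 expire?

(a) grant + 16 years → 6 September 2015.
(b) filing + 18 years → 24 May 2013.
Later of the two: 6 September 2015.
Interference Suspension Credit: +239 days → 2 May 2016.

May 2, 2016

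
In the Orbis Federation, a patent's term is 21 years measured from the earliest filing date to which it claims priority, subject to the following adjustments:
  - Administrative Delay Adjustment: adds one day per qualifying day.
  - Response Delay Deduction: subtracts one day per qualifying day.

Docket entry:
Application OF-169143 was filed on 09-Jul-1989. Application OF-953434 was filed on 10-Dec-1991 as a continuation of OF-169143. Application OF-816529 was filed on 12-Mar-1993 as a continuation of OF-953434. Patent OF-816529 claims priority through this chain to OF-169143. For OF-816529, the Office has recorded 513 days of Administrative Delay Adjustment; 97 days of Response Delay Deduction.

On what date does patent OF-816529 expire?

2011-08-29

Earliest priority filing: 9 July 1989.
Base term: 9 July 1989 + 21 years → 9 July 2010.
Administrative Delay Adjustment: +513 days → 4 December 2011.
Response Delay Deduction: −97 days → 29 August 2011.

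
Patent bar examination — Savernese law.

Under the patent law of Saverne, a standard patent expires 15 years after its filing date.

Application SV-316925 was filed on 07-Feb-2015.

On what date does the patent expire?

February 7, 2030

Filing date + 15 years → 7 February 2030.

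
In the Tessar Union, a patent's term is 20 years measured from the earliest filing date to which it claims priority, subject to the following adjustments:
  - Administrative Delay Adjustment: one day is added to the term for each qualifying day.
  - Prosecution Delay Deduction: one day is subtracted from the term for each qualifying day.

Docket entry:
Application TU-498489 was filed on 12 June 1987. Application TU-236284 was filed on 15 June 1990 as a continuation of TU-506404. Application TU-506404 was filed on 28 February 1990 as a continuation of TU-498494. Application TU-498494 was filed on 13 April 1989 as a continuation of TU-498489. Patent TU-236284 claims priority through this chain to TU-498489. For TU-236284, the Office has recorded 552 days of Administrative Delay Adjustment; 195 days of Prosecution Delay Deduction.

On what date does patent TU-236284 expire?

Earliest priority filing: 12 June 1987.
Base term: 12 June 1987 + 20 years → 12 June 2007.
Administrative Delay Adjustment: +552 days → 15 December 2008.
Prosecution Delay Deduction: −195 days → 3 June 2008.

2008-06-03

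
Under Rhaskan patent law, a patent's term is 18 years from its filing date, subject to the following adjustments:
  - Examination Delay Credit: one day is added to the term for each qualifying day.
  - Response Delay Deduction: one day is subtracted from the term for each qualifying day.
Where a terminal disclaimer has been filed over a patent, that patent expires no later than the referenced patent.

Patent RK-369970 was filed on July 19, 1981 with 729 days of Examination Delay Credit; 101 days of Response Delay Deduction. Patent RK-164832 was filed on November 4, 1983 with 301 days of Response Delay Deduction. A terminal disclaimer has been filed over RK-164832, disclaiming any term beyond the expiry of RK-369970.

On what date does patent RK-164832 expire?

Natural term of RK-164832:
  Base: filing + 18 years → 4 November 2001.
  Response Delay Deduction: −301 days → 7 January 2001.
Expiry of referenced patent RK-369970:
  Base: filing + 18 years → 19 July 1999.
  Examination Delay Credit: +729 days → 17 July 2001.
  Response Delay Deduction: −101 days → 7 April 2001.
Terminal disclaimer: RK-164832 expires on the earlier of 7 January 2001 and 7 April 2001.

2001-01-07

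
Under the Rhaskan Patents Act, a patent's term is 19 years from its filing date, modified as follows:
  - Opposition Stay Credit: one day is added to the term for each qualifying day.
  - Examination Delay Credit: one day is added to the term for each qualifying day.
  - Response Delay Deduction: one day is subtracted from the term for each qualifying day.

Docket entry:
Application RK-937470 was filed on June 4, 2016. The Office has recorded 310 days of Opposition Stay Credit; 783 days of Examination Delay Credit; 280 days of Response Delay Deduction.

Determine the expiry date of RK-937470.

2037-08-25

Base term: filing date + 19 years → 4 June 2035.
Opposition Stay Credit: +310 days → 9 April 2036.
Examination Delay Credit: +783 days → 1 June 2038.
Response Delay Deduction: −280 days → 25 August 2037.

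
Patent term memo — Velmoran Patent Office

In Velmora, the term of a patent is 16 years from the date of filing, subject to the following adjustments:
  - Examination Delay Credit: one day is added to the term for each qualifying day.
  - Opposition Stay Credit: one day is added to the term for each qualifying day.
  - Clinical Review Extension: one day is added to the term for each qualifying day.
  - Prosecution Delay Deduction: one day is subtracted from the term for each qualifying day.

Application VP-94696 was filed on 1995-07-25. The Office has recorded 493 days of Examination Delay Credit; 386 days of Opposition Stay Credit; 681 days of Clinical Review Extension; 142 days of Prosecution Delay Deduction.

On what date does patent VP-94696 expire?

June 12, 2015

Base term: filing date + 16 years → 25 July 2011.
Examination Delay Credit: +493 days → 29 November 2012.
Opposition Stay Credit: +386 days → 20 December 2013.
Clinical Review Extension: +681 days → 1 November 2015.
Prosecution Delay Deduction: −142 days → 12 June 2015.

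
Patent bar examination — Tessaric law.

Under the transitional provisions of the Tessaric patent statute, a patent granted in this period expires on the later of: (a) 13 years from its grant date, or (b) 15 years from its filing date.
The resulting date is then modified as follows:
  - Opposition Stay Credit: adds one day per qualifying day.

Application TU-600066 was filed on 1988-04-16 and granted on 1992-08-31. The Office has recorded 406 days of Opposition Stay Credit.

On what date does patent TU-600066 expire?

(a) grant + 13 years → 31 August 2005.
(b) filing + 15 years → 16 April 2003.
Later of the two: 31 August 2005.
Opposition Stay Credit: +406 days → 11 October 2006.

October 11, 2006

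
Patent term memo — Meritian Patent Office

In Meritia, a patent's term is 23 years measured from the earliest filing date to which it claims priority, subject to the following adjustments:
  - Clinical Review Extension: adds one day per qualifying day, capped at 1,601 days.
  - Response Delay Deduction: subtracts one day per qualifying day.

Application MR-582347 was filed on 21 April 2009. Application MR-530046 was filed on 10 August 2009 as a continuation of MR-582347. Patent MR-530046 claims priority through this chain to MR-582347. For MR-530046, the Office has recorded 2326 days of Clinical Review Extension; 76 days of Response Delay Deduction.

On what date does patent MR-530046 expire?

Earliest priority filing: 21 April 2009.
Base term: 21 April 2009 + 23 years → 21 April 2032.
Clinical Review Extension: 2326 days claimed exceeds the 1601-day cap, so +1601 days → 8 September 2036.
Response Delay Deduction: −76 days → 24 June 2036.

2036-06-24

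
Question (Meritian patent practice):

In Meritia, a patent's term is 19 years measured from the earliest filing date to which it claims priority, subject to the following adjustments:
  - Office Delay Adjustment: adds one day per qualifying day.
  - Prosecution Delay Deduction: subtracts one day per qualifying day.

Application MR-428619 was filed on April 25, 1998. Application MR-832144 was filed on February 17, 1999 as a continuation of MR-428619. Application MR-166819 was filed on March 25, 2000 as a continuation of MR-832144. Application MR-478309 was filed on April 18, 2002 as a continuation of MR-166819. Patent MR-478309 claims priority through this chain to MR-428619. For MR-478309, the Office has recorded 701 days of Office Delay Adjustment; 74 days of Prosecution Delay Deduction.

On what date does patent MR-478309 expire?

Earliest priority filing: 25 April 1998.
Base term: 25 April 1998 + 19 years → 25 April 2017.
Office Delay Adjustment: +701 days → 27 March 2019.
Prosecution Delay Deduction: −74 days → 12 January 2019.

2019-01-12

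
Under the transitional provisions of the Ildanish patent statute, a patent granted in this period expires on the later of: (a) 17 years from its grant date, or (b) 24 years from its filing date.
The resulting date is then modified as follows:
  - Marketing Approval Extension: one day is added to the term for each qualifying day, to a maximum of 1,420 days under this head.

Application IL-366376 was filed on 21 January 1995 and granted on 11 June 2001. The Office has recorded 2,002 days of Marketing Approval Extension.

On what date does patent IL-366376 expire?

December 11, 2022

(a) grant + 17 years → 11 June 2018.
(b) filing + 24 years → 21 January 2019.
Later of the two: 21 January 2019.
Marketing Approval Extension: 2002 days claimed exceeds the 1420-day cap, so +1420 days → 11 December 2022.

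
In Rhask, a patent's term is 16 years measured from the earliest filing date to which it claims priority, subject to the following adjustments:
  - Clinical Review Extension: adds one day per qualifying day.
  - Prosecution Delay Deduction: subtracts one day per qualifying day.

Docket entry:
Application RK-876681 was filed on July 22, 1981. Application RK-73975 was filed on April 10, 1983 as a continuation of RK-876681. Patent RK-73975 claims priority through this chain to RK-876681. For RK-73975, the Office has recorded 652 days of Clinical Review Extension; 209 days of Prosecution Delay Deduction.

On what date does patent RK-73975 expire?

Earliest priority filing: 22 July 1981.
Base term: 22 July 1981 + 16 years → 22 July 1997.
Clinical Review Extension: +652 days → 5 May 1999.
Prosecution Delay Deduction: −209 days → 8 October 1998.

October 8, 1998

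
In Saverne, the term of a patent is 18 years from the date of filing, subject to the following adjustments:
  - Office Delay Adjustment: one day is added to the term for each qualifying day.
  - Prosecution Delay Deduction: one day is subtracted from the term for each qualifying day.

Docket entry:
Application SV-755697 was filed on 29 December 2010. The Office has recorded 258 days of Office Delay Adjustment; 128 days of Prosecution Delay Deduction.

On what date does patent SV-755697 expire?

May 8, 2029

Base term: filing date + 18 years → 29 December 2028.
Office Delay Adjustment: +258 days → 13 September 2029.
Prosecution Delay Deduction: −128 days → 8 May 2029.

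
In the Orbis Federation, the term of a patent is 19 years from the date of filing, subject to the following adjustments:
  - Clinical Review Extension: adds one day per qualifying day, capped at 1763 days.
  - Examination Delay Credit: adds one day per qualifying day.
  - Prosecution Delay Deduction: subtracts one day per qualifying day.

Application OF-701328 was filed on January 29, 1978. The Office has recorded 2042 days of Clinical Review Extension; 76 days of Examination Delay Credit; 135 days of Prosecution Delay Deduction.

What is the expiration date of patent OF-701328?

2001-09-29

Base term: filing date + 19 years → 29 January 1997.
Clinical Review Extension: 2042 days claimed exceeds the 1763-day cap, so +1763 days → 27 November 2001.
Examination Delay Credit: +76 days → 11 February 2002.
Prosecution Delay Deduction: −135 days → 29 September 2001.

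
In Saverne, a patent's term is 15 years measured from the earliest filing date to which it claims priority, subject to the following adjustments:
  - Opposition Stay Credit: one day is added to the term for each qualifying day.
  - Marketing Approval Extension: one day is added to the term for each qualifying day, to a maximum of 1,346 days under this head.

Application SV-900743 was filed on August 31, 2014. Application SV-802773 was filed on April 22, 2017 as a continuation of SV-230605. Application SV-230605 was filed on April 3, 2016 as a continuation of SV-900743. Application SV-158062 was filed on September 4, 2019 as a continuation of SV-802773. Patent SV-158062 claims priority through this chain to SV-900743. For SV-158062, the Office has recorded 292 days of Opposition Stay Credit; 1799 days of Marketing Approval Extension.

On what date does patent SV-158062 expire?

Earliest priority filing: 31 August 2014.
Base term: 31 August 2014 + 15 years → 31 August 2029.
Opposition Stay Credit: +292 days → 19 June 2030.
Marketing Approval Extension: 1799 days claimed exceeds the 1346-day cap, so +1346 days → 24 February 2034.

February 24, 2034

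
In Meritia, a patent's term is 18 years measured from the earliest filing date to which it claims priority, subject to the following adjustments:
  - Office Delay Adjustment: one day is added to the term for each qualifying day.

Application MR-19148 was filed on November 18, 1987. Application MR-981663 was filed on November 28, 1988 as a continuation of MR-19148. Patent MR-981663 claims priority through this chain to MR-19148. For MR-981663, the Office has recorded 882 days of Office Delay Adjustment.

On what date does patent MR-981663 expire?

April 18, 2008

Earliest priority filing: 18 November 1987.
Base term: 18 November 1987 + 18 years → 18 November 2005.
Office Delay Adjustment: +882 days → 18 April 2008.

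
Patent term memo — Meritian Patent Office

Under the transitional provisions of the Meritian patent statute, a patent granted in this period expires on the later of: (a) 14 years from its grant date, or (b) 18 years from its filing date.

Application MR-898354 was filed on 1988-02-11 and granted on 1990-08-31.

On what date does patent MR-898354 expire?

(a) grant + 14 years → 31 August 2004.
(b) filing + 18 years → 11 February 2006.
Later of the two: 11 February 2006.

February 11, 2006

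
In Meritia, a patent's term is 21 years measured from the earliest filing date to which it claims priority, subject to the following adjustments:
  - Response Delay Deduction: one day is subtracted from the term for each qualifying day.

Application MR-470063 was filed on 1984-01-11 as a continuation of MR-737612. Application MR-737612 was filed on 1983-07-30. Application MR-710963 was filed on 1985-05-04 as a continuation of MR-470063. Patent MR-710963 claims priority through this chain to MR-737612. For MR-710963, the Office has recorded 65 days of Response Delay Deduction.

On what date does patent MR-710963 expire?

Earliest priority filing: 30 July 1983.
Base term: 30 July 1983 + 21 years → 30 July 2004.
Response Delay Deduction: −65 days → 26 May 2004.

2004-05-26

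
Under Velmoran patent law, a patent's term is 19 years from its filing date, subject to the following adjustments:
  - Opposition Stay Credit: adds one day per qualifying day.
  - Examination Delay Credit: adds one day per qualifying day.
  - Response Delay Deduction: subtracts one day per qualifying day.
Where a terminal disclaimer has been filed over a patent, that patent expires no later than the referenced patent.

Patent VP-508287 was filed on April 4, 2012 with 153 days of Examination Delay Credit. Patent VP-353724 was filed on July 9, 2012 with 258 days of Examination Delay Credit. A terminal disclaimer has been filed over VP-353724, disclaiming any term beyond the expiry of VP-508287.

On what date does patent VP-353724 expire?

Natural term of VP-353724:
  Base: filing + 19 years → 9 July 2031.
  Examination Delay Credit: +258 days → 23 March 2032.
Expiry of referenced patent VP-508287:
  Base: filing + 19 years → 4 April 2031.
  Examination Delay Credit: +153 days → 4 September 2031.
Terminal disclaimer: VP-353724 expires on the earlier of 23 March 2032 and 4 September 2031.

September 4, 2031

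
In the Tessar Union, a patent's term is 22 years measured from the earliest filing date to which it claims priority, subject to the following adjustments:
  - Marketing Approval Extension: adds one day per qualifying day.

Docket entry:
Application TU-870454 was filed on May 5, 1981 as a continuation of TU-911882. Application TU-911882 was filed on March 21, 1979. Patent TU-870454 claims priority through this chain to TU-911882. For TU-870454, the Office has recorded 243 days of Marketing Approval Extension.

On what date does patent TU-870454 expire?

November 19, 2001

Earliest priority filing: 21 March 1979.
Base term: 21 March 1979 + 22 years → 21 March 2001.
Marketing Approval Extension: +243 days → 19 November 2001.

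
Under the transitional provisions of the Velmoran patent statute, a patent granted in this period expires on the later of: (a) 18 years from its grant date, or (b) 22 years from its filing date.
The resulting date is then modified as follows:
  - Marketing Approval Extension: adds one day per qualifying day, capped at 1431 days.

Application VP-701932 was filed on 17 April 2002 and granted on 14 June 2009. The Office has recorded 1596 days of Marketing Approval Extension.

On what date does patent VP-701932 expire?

(a) grant + 18 years → 14 June 2027.
(b) filing + 22 years → 17 April 2024.
Later of the two: 14 June 2027.
Marketing Approval Extension: 1596 days claimed exceeds the 1431-day cap, so +1431 days → 15 May 2031.

2031-05-15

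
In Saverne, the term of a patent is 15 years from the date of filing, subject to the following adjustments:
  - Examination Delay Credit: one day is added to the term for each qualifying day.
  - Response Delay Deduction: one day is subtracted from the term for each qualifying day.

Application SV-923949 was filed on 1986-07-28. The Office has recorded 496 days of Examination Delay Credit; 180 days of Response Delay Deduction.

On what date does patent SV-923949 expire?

June 9, 2002

Base term: filing date + 15 years → 28 July 2001.
Examination Delay Credit: +496 days → 6 December 2002.
Response Delay Deduction: −180 days → 9 June 2002.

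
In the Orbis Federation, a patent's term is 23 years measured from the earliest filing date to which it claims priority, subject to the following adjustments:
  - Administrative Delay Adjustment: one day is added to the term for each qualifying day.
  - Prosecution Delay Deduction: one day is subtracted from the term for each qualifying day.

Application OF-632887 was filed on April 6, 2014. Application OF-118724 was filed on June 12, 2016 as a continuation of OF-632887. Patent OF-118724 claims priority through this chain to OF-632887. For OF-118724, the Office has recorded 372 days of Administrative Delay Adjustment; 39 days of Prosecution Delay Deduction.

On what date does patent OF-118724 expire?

Earliest priority filing: 6 April 2014.
Base term: 6 April 2014 + 23 years → 6 April 2037.
Administrative Delay Adjustment: +372 days → 13 April 2038.
Prosecution Delay Deduction: −39 days → 5 March 2038.

March 5, 2038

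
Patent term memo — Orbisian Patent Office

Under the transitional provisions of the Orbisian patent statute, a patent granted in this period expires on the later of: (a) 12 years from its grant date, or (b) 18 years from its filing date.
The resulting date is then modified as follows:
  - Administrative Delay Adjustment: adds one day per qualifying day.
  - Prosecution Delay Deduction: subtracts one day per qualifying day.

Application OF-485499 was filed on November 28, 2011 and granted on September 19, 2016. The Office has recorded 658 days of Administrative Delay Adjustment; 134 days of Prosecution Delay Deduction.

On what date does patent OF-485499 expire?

2031-05-06

(a) grant + 12 years → 19 September 2028.
(b) filing + 18 years → 28 November 2029.
Later of the two: 28 November 2029.
Administrative Delay Adjustment: +658 days → 17 September 2031.
Prosecution Delay Deduction: −134 days → 6 May 2031.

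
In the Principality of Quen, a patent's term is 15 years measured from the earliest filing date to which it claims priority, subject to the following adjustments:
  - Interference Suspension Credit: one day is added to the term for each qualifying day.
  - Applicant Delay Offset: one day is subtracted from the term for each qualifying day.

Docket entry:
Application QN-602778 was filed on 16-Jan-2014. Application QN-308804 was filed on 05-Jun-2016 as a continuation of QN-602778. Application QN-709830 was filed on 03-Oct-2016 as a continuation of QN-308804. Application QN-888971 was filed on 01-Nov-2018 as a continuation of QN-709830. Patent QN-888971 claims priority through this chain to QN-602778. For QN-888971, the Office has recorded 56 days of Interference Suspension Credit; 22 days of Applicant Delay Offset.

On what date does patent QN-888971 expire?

February 19, 2029

Earliest priority filing: 16 January 2014.
Base term: 16 January 2014 + 15 years → 16 January 2029.
Interference Suspension Credit: +56 days → 13 March 2029.
Applicant Delay Offset: −22 days → 19 February 2029.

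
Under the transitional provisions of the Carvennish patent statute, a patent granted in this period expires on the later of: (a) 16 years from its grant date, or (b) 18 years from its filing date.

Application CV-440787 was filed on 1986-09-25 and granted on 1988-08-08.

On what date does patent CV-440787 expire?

(a) grant + 16 years → 8 August 2004.
(b) filing + 18 years → 25 September 2004.
Later of the two: 25 September 2004.

September 25, 2004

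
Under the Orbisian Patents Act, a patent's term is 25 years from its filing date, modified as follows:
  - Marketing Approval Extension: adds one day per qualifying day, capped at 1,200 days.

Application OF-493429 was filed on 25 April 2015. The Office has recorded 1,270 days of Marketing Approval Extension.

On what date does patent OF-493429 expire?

Base term: filing date + 25 years → 25 April 2040.
Marketing Approval Extension: 1270 days claimed exceeds the 1200-day cap, so +1200 days → 8 August 2043.

2043-08-08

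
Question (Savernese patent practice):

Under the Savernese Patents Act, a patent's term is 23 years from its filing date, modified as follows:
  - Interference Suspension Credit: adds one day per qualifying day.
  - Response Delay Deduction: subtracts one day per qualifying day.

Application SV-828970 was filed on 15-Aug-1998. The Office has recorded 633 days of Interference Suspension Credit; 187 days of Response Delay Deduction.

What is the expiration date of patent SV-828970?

Base term: filing date + 23 years → 15 August 2021.
Interference Suspension Credit: +633 days → 10 May 2023.
Response Delay Deduction: −187 days → 4 November 2022.

November 4, 2022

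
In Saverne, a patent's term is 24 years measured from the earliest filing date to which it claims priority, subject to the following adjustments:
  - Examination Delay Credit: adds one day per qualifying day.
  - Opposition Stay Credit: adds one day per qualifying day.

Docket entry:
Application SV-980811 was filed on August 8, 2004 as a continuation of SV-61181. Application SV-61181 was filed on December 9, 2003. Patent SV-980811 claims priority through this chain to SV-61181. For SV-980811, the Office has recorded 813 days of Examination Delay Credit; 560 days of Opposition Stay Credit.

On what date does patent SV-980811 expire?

September 12, 2031

Earliest priority filing: 9 December 2003.
Base term: 9 December 2003 + 24 years → 9 December 2027.
Examination Delay Credit: +813 days → 1 March 2030.
Opposition Stay Credit: +560 days → 12 September 2031.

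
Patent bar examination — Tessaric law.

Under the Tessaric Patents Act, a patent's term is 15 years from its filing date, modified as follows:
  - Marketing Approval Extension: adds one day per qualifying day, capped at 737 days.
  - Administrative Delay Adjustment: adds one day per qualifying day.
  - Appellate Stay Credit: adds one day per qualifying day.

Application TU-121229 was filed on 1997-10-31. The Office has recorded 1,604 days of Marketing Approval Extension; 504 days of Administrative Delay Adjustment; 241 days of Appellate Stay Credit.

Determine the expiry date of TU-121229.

November 21, 2016

Base term: filing date + 15 years → 31 October 2012.
Marketing Approval Extension: 1604 days claimed exceeds the 737-day cap, so +737 days → 7 November 2014.
Administrative Delay Adjustment: +504 days → 25 March 2016.
Appellate Stay Credit: +241 days → 21 November 2016.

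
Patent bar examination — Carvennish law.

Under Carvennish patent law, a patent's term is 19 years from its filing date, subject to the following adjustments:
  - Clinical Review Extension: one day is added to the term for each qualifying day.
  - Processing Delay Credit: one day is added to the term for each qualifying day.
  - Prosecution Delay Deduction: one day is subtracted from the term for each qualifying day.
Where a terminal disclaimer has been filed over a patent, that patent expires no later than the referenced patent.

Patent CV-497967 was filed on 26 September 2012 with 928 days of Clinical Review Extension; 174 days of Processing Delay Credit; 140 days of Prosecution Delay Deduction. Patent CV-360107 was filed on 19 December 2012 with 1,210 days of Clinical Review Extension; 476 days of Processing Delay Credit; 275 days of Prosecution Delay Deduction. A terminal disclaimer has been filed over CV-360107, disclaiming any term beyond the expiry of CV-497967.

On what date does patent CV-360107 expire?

May 15, 2034

Natural term of CV-360107:
  Base: filing + 19 years → 19 December 2031.
  Clinical Review Extension: +1210 days → 12 April 2035.
  Processing Delay Credit: +476 days → 31 July 2036.
  Prosecution Delay Deduction: −275 days → 30 October 2035.
Expiry of referenced patent CV-497967:
  Base: filing + 19 years → 26 September 2031.
  Clinical Review Extension: +928 days → 11 April 2034.
  Processing Delay Credit: +174 days → 2 October 2034.
  Prosecution Delay Deduction: −140 days → 15 May 2034.
Terminal disclaimer: CV-360107 expires on the earlier of 30 October 2035 and 15 May 2034.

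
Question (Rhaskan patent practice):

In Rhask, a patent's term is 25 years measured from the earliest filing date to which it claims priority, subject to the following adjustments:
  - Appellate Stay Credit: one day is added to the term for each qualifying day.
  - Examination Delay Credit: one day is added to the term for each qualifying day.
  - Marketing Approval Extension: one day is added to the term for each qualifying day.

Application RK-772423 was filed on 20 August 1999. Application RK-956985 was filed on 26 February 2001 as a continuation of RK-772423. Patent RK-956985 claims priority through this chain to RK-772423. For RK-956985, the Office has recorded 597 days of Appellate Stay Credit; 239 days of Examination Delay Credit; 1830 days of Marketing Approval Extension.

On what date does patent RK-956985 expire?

December 8, 2031

Earliest priority filing: 20 August 1999.
Base term: 20 August 1999 + 25 years → 20 August 2024.
Appellate Stay Credit: +597 days → 9 April 2026.
Examination Delay Credit: +239 days → 4 December 2026.
Marketing Approval Extension: +1830 days → 8 December 2031.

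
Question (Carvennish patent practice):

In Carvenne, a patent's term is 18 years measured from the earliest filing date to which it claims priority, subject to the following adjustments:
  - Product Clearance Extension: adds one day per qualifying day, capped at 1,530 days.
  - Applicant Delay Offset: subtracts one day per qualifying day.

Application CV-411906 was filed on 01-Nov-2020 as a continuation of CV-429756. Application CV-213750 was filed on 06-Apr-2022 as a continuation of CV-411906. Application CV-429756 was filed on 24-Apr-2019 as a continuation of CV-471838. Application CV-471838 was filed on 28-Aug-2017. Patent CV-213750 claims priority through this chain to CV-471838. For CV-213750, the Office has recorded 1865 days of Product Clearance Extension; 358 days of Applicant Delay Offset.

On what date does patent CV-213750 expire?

Earliest priority filing: 28 August 2017.
Base term: 28 August 2017 + 18 years → 28 August 2035.
Product Clearance Extension: 1865 days claimed exceeds the 1530-day cap, so +1530 days → 5 November 2039.
Applicant Delay Offset: −358 days → 12 November 2038.

November 12, 2038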